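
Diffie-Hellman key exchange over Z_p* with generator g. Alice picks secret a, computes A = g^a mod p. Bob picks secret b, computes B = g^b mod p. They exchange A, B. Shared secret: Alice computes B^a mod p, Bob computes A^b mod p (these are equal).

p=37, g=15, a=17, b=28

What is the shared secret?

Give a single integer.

A = 15^17 mod 37  (bits of 17 = 10001)
  bit 0 = 1: r = r^2 * 15 mod 37 = 1^2 * 15 = 1*15 = 15
  bit 1 = 0: r = r^2 mod 37 = 15^2 = 3
  bit 2 = 0: r = r^2 mod 37 = 3^2 = 9
  bit 3 = 0: r = r^2 mod 37 = 9^2 = 7
  bit 4 = 1: r = r^2 * 15 mod 37 = 7^2 * 15 = 12*15 = 32
  -> A = 32
B = 15^28 mod 37  (bits of 28 = 11100)
  bit 0 = 1: r = r^2 * 15 mod 37 = 1^2 * 15 = 1*15 = 15
  bit 1 = 1: r = r^2 * 15 mod 37 = 15^2 * 15 = 3*15 = 8
  bit 2 = 1: r = r^2 * 15 mod 37 = 8^2 * 15 = 27*15 = 35
  bit 3 = 0: r = r^2 mod 37 = 35^2 = 4
  bit 4 = 0: r = r^2 mod 37 = 4^2 = 16
  -> B = 16
s = B^a = 16^17 mod 37  (bits of 17 = 10001)
  bit 0 = 1: r = r^2 * 16 mod 37 = 1^2 * 16 = 1*16 = 16
  bit 1 = 0: r = r^2 mod 37 = 16^2 = 34
  bit 2 = 0: r = r^2 mod 37 = 34^2 = 9
  bit 3 = 0: r = r^2 mod 37 = 9^2 = 7
  bit 4 = 1: r = r^2 * 16 mod 37 = 7^2 * 16 = 12*16 = 7
  -> s = B^a = 7

Answer: 7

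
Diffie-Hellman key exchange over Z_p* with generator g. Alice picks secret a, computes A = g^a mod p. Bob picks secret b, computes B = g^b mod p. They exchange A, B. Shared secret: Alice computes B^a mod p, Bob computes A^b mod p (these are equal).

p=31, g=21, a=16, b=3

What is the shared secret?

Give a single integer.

Answer: 8

Derivation:
A = 21^16 mod 31  (bits of 16 = 10000)
  bit 0 = 1: r = r^2 * 21 mod 31 = 1^2 * 21 = 1*21 = 21
  bit 1 = 0: r = r^2 mod 31 = 21^2 = 7
  bit 2 = 0: r = r^2 mod 31 = 7^2 = 18
  bit 3 = 0: r = r^2 mod 31 = 18^2 = 14
  bit 4 = 0: r = r^2 mod 31 = 14^2 = 10
  -> A = 10
B = 21^3 mod 31  (bits of 3 = 11)
  bit 0 = 1: r = r^2 * 21 mod 31 = 1^2 * 21 = 1*21 = 21
  bit 1 = 1: r = r^2 * 21 mod 31 = 21^2 * 21 = 7*21 = 23
  -> B = 23
s = B^a = 23^16 mod 31  (bits of 16 = 10000)
  bit 0 = 1: r = r^2 * 23 mod 31 = 1^2 * 23 = 1*23 = 23
  bit 1 = 0: r = r^2 mod 31 = 23^2 = 2
  bit 2 = 0: r = r^2 mod 31 = 2^2 = 4
  bit 3 = 0: r = r^2 mod 31 = 4^2 = 16
  bit 4 = 0: r = r^2 mod 31 = 16^2 = 8
  -> s = B^a = 8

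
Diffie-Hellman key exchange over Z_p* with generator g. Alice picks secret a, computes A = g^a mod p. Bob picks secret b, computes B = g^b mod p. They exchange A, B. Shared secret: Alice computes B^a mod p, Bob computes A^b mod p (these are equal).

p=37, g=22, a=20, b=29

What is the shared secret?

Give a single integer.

Answer: 9

Derivation:
A = 22^20 mod 37  (bits of 20 = 10100)
  bit 0 = 1: r = r^2 * 22 mod 37 = 1^2 * 22 = 1*22 = 22
  bit 1 = 0: r = r^2 mod 37 = 22^2 = 3
  bit 2 = 1: r = r^2 * 22 mod 37 = 3^2 * 22 = 9*22 = 13
  bit 3 = 0: r = r^2 mod 37 = 13^2 = 21
  bit 4 = 0: r = r^2 mod 37 = 21^2 = 34
  -> A = 34
B = 22^29 mod 37  (bits of 29 = 11101)
  bit 0 = 1: r = r^2 * 22 mod 37 = 1^2 * 22 = 1*22 = 22
  bit 1 = 1: r = r^2 * 22 mod 37 = 22^2 * 22 = 3*22 = 29
  bit 2 = 1: r = r^2 * 22 mod 37 = 29^2 * 22 = 27*22 = 2
  bit 3 = 0: r = r^2 mod 37 = 2^2 = 4
  bit 4 = 1: r = r^2 * 22 mod 37 = 4^2 * 22 = 16*22 = 19
  -> B = 19
s = B^a = 19^20 mod 37  (bits of 20 = 10100)
  bit 0 = 1: r = r^2 * 19 mod 37 = 1^2 * 19 = 1*19 = 19
  bit 1 = 0: r = r^2 mod 37 = 19^2 = 28
  bit 2 = 1: r = r^2 * 19 mod 37 = 28^2 * 19 = 7*19 = 22
  bit 3 = 0: r = r^2 mod 37 = 22^2 = 3
  bit 4 = 0: r = r^2 mod 37 = 3^2 = 9
  -> s = B^a = 9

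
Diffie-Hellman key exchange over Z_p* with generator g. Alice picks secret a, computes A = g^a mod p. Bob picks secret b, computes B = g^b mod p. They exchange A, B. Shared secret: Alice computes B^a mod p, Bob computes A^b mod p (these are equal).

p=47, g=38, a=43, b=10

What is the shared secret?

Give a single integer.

Answer: 37

Derivation:
A = 38^43 mod 47  (bits of 43 = 101011)
  bit 0 = 1: r = r^2 * 38 mod 47 = 1^2 * 38 = 1*38 = 38
  bit 1 = 0: r = r^2 mod 47 = 38^2 = 34
  bit 2 = 1: r = r^2 * 38 mod 47 = 34^2 * 38 = 28*38 = 30
  bit 3 = 0: r = r^2 mod 47 = 30^2 = 7
  bit 4 = 1: r = r^2 * 38 mod 47 = 7^2 * 38 = 2*38 = 29
  bit 5 = 1: r = r^2 * 38 mod 47 = 29^2 * 38 = 42*38 = 45
  -> A = 45
B = 38^10 mod 47  (bits of 10 = 1010)
  bit 0 = 1: r = r^2 * 38 mod 47 = 1^2 * 38 = 1*38 = 38
  bit 1 = 0: r = r^2 mod 47 = 38^2 = 34
  bit 2 = 1: r = r^2 * 38 mod 47 = 34^2 * 38 = 28*38 = 30
  bit 3 = 0: r = r^2 mod 47 = 30^2 = 7
  -> B = 7
s = B^a = 7^43 mod 47  (bits of 43 = 101011)
  bit 0 = 1: r = r^2 * 7 mod 47 = 1^2 * 7 = 1*7 = 7
  bit 1 = 0: r = r^2 mod 47 = 7^2 = 2
  bit 2 = 1: r = r^2 * 7 mod 47 = 2^2 * 7 = 4*7 = 28
  bit 3 = 0: r = r^2 mod 47 = 28^2 = 32
  bit 4 = 1: r = r^2 * 7 mod 47 = 32^2 * 7 = 37*7 = 24
  bit 5 = 1: r = r^2 * 7 mod 47 = 24^2 * 7 = 12*7 = 37
  -> s = B^a = 37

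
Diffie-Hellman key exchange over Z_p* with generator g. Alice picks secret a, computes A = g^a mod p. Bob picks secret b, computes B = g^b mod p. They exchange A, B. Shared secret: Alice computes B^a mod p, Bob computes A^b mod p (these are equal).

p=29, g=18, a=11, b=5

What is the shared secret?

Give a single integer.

A = 18^11 mod 29  (bits of 11 = 1011)
  bit 0 = 1: r = r^2 * 18 mod 29 = 1^2 * 18 = 1*18 = 18
  bit 1 = 0: r = r^2 mod 29 = 18^2 = 5
  bit 2 = 1: r = r^2 * 18 mod 29 = 5^2 * 18 = 25*18 = 15
  bit 3 = 1: r = r^2 * 18 mod 29 = 15^2 * 18 = 22*18 = 19
  -> A = 19
B = 18^5 mod 29  (bits of 5 = 101)
  bit 0 = 1: r = r^2 * 18 mod 29 = 1^2 * 18 = 1*18 = 18
  bit 1 = 0: r = r^2 mod 29 = 18^2 = 5
  bit 2 = 1: r = r^2 * 18 mod 29 = 5^2 * 18 = 25*18 = 15
  -> B = 15
s = B^a = 15^11 mod 29  (bits of 11 = 1011)
  bit 0 = 1: r = r^2 * 15 mod 29 = 1^2 * 15 = 1*15 = 15
  bit 1 = 0: r = r^2 mod 29 = 15^2 = 22
  bit 2 = 1: r = r^2 * 15 mod 29 = 22^2 * 15 = 20*15 = 10
  bit 3 = 1: r = r^2 * 15 mod 29 = 10^2 * 15 = 13*15 = 21
  -> s = B^a = 21

Answer: 21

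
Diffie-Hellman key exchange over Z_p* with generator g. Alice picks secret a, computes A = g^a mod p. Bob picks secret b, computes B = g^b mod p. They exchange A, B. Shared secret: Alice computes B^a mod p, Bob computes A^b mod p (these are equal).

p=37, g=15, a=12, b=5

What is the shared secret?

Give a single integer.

Answer: 10

Derivation:
A = 15^12 mod 37  (bits of 12 = 1100)
  bit 0 = 1: r = r^2 * 15 mod 37 = 1^2 * 15 = 1*15 = 15
  bit 1 = 1: r = r^2 * 15 mod 37 = 15^2 * 15 = 3*15 = 8
  bit 2 = 0: r = r^2 mod 37 = 8^2 = 27
  bit 3 = 0: r = r^2 mod 37 = 27^2 = 26
  -> A = 26
B = 15^5 mod 37  (bits of 5 = 101)
  bit 0 = 1: r = r^2 * 15 mod 37 = 1^2 * 15 = 1*15 = 15
  bit 1 = 0: r = r^2 mod 37 = 15^2 = 3
  bit 2 = 1: r = r^2 * 15 mod 37 = 3^2 * 15 = 9*15 = 24
  -> B = 24
s = B^a = 24^12 mod 37  (bits of 12 = 1100)
  bit 0 = 1: r = r^2 * 24 mod 37 = 1^2 * 24 = 1*24 = 24
  bit 1 = 1: r = r^2 * 24 mod 37 = 24^2 * 24 = 21*24 = 23
  bit 2 = 0: r = r^2 mod 37 = 23^2 = 11
  bit 3 = 0: r = r^2 mod 37 = 11^2 = 10
  -> s = B^a = 10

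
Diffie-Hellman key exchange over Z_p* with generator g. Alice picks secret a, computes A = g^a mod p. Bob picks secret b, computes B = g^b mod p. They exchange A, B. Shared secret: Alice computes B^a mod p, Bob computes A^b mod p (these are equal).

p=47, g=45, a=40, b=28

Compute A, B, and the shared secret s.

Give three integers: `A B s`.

A = 45^40 mod 47  (bits of 40 = 101000)
  bit 0 = 1: r = r^2 * 45 mod 47 = 1^2 * 45 = 1*45 = 45
  bit 1 = 0: r = r^2 mod 47 = 45^2 = 4
  bit 2 = 1: r = r^2 * 45 mod 47 = 4^2 * 45 = 16*45 = 15
  bit 3 = 0: r = r^2 mod 47 = 15^2 = 37
  bit 4 = 0: r = r^2 mod 47 = 37^2 = 6
  bit 5 = 0: r = r^2 mod 47 = 6^2 = 36
  -> A = 36
B = 45^28 mod 47  (bits of 28 = 11100)
  bit 0 = 1: r = r^2 * 45 mod 47 = 1^2 * 45 = 1*45 = 45
  bit 1 = 1: r = r^2 * 45 mod 47 = 45^2 * 45 = 4*45 = 39
  bit 2 = 1: r = r^2 * 45 mod 47 = 39^2 * 45 = 17*45 = 13
  bit 3 = 0: r = r^2 mod 47 = 13^2 = 28
  bit 4 = 0: r = r^2 mod 47 = 28^2 = 32
  -> B = 32
s = B^a = 32^40 mod 47  (bits of 40 = 101000)
  bit 0 = 1: r = r^2 * 32 mod 47 = 1^2 * 32 = 1*32 = 32
  bit 1 = 0: r = r^2 mod 47 = 32^2 = 37
  bit 2 = 1: r = r^2 * 32 mod 47 = 37^2 * 32 = 6*32 = 4
  bit 3 = 0: r = r^2 mod 47 = 4^2 = 16
  bit 4 = 0: r = r^2 mod 47 = 16^2 = 21
  bit 5 = 0: r = r^2 mod 47 = 21^2 = 18
  -> s = B^a = 18

Answer: 36 32 18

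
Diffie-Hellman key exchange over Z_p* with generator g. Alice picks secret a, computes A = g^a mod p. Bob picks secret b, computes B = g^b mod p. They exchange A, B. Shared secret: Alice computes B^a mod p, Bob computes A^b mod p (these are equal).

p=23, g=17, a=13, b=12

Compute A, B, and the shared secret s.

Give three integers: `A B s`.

Answer: 10 6 13

Derivation:
A = 17^13 mod 23  (bits of 13 = 1101)
  bit 0 = 1: r = r^2 * 17 mod 23 = 1^2 * 17 = 1*17 = 17
  bit 1 = 1: r = r^2 * 17 mod 23 = 17^2 * 17 = 13*17 = 14
  bit 2 = 0: r = r^2 mod 23 = 14^2 = 12
  bit 3 = 1: r = r^2 * 17 mod 23 = 12^2 * 17 = 6*17 = 10
  -> A = 10
B = 17^12 mod 23  (bits of 12 = 1100)
  bit 0 = 1: r = r^2 * 17 mod 23 = 1^2 * 17 = 1*17 = 17
  bit 1 = 1: r = r^2 * 17 mod 23 = 17^2 * 17 = 13*17 = 14
  bit 2 = 0: r = r^2 mod 23 = 14^2 = 12
  bit 3 = 0: r = r^2 mod 23 = 12^2 = 6
  -> B = 6
s = B^a = 6^13 mod 23  (bits of 13 = 1101)
  bit 0 = 1: r = r^2 * 6 mod 23 = 1^2 * 6 = 1*6 = 6
  bit 1 = 1: r = r^2 * 6 mod 23 = 6^2 * 6 = 13*6 = 9
  bit 2 = 0: r = r^2 mod 23 = 9^2 = 12
  bit 3 = 1: r = r^2 * 6 mod 23 = 12^2 * 6 = 6*6 = 13
  -> s = B^a = 13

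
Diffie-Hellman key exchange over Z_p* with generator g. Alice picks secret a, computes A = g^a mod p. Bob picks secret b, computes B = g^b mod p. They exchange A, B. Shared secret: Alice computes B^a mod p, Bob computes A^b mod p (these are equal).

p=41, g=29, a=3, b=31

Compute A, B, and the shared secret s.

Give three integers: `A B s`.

A = 29^3 mod 41  (bits of 3 = 11)
  bit 0 = 1: r = r^2 * 29 mod 41 = 1^2 * 29 = 1*29 = 29
  bit 1 = 1: r = r^2 * 29 mod 41 = 29^2 * 29 = 21*29 = 35
  -> A = 35
B = 29^31 mod 41  (bits of 31 = 11111)
  bit 0 = 1: r = r^2 * 29 mod 41 = 1^2 * 29 = 1*29 = 29
  bit 1 = 1: r = r^2 * 29 mod 41 = 29^2 * 29 = 21*29 = 35
  bit 2 = 1: r = r^2 * 29 mod 41 = 35^2 * 29 = 36*29 = 19
  bit 3 = 1: r = r^2 * 29 mod 41 = 19^2 * 29 = 33*29 = 14
  bit 4 = 1: r = r^2 * 29 mod 41 = 14^2 * 29 = 32*29 = 26
  -> B = 26
s = B^a = 26^3 mod 41  (bits of 3 = 11)
  bit 0 = 1: r = r^2 * 26 mod 41 = 1^2 * 26 = 1*26 = 26
  bit 1 = 1: r = r^2 * 26 mod 41 = 26^2 * 26 = 20*26 = 28
  -> s = B^a = 28

Answer: 35 26 28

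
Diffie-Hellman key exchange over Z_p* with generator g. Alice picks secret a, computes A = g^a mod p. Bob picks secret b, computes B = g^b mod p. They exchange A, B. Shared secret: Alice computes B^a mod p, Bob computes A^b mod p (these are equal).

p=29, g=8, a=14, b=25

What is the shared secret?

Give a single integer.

Answer: 28

Derivation:
A = 8^14 mod 29  (bits of 14 = 1110)
  bit 0 = 1: r = r^2 * 8 mod 29 = 1^2 * 8 = 1*8 = 8
  bit 1 = 1: r = r^2 * 8 mod 29 = 8^2 * 8 = 6*8 = 19
  bit 2 = 1: r = r^2 * 8 mod 29 = 19^2 * 8 = 13*8 = 17
  bit 3 = 0: r = r^2 mod 29 = 17^2 = 28
  -> A = 28
B = 8^25 mod 29  (bits of 25 = 11001)
  bit 0 = 1: r = r^2 * 8 mod 29 = 1^2 * 8 = 1*8 = 8
  bit 1 = 1: r = r^2 * 8 mod 29 = 8^2 * 8 = 6*8 = 19
  bit 2 = 0: r = r^2 mod 29 = 19^2 = 13
  bit 3 = 0: r = r^2 mod 29 = 13^2 = 24
  bit 4 = 1: r = r^2 * 8 mod 29 = 24^2 * 8 = 25*8 = 26
  -> B = 26
s = B^a = 26^14 mod 29  (bits of 14 = 1110)
  bit 0 = 1: r = r^2 * 26 mod 29 = 1^2 * 26 = 1*26 = 26
  bit 1 = 1: r = r^2 * 26 mod 29 = 26^2 * 26 = 9*26 = 2
  bit 2 = 1: r = r^2 * 26 mod 29 = 2^2 * 26 = 4*26 = 17
  bit 3 = 0: r = r^2 mod 29 = 17^2 = 28
  -> s = B^a = 28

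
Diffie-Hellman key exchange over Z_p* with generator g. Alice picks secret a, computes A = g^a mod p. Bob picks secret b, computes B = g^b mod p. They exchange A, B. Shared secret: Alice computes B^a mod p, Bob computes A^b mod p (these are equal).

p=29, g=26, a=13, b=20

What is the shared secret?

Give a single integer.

Answer: 7

Derivation:
A = 26^13 mod 29  (bits of 13 = 1101)
  bit 0 = 1: r = r^2 * 26 mod 29 = 1^2 * 26 = 1*26 = 26
  bit 1 = 1: r = r^2 * 26 mod 29 = 26^2 * 26 = 9*26 = 2
  bit 2 = 0: r = r^2 mod 29 = 2^2 = 4
  bit 3 = 1: r = r^2 * 26 mod 29 = 4^2 * 26 = 16*26 = 10
  -> A = 10
B = 26^20 mod 29  (bits of 20 = 10100)
  bit 0 = 1: r = r^2 * 26 mod 29 = 1^2 * 26 = 1*26 = 26
  bit 1 = 0: r = r^2 mod 29 = 26^2 = 9
  bit 2 = 1: r = r^2 * 26 mod 29 = 9^2 * 26 = 23*26 = 18
  bit 3 = 0: r = r^2 mod 29 = 18^2 = 5
  bit 4 = 0: r = r^2 mod 29 = 5^2 = 25
  -> B = 25
s = B^a = 25^13 mod 29  (bits of 13 = 1101)
  bit 0 = 1: r = r^2 * 25 mod 29 = 1^2 * 25 = 1*25 = 25
  bit 1 = 1: r = r^2 * 25 mod 29 = 25^2 * 25 = 16*25 = 23
  bit 2 = 0: r = r^2 mod 29 = 23^2 = 7
  bit 3 = 1: r = r^2 * 25 mod 29 = 7^2 * 25 = 20*25 = 7
  -> s = B^a = 7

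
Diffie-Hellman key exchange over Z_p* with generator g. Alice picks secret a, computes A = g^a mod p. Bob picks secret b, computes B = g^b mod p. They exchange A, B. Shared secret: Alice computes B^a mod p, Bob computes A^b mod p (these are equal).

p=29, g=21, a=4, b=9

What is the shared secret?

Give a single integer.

A = 21^4 mod 29  (bits of 4 = 100)
  bit 0 = 1: r = r^2 * 21 mod 29 = 1^2 * 21 = 1*21 = 21
  bit 1 = 0: r = r^2 mod 29 = 21^2 = 6
  bit 2 = 0: r = r^2 mod 29 = 6^2 = 7
  -> A = 7
B = 21^9 mod 29  (bits of 9 = 1001)
  bit 0 = 1: r = r^2 * 21 mod 29 = 1^2 * 21 = 1*21 = 21
  bit 1 = 0: r = r^2 mod 29 = 21^2 = 6
  bit 2 = 0: r = r^2 mod 29 = 6^2 = 7
  bit 3 = 1: r = r^2 * 21 mod 29 = 7^2 * 21 = 20*21 = 14
  -> B = 14
s = B^a = 14^4 mod 29  (bits of 4 = 100)
  bit 0 = 1: r = r^2 * 14 mod 29 = 1^2 * 14 = 1*14 = 14
  bit 1 = 0: r = r^2 mod 29 = 14^2 = 22
  bit 2 = 0: r = r^2 mod 29 = 22^2 = 20
  -> s = B^a = 20

Answer: 20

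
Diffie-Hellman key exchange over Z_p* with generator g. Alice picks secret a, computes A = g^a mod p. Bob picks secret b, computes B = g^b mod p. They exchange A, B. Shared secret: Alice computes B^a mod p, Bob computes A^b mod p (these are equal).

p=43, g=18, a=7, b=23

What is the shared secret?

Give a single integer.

Answer: 37

Derivation:
A = 18^7 mod 43  (bits of 7 = 111)
  bit 0 = 1: r = r^2 * 18 mod 43 = 1^2 * 18 = 1*18 = 18
  bit 1 = 1: r = r^2 * 18 mod 43 = 18^2 * 18 = 23*18 = 27
  bit 2 = 1: r = r^2 * 18 mod 43 = 27^2 * 18 = 41*18 = 7
  -> A = 7
B = 18^23 mod 43  (bits of 23 = 10111)
  bit 0 = 1: r = r^2 * 18 mod 43 = 1^2 * 18 = 1*18 = 18
  bit 1 = 0: r = r^2 mod 43 = 18^2 = 23
  bit 2 = 1: r = r^2 * 18 mod 43 = 23^2 * 18 = 13*18 = 19
  bit 3 = 1: r = r^2 * 18 mod 43 = 19^2 * 18 = 17*18 = 5
  bit 4 = 1: r = r^2 * 18 mod 43 = 5^2 * 18 = 25*18 = 20
  -> B = 20
s = B^a = 20^7 mod 43  (bits of 7 = 111)
  bit 0 = 1: r = r^2 * 20 mod 43 = 1^2 * 20 = 1*20 = 20
  bit 1 = 1: r = r^2 * 20 mod 43 = 20^2 * 20 = 13*20 = 2
  bit 2 = 1: r = r^2 * 20 mod 43 = 2^2 * 20 = 4*20 = 37
  -> s = B^a = 37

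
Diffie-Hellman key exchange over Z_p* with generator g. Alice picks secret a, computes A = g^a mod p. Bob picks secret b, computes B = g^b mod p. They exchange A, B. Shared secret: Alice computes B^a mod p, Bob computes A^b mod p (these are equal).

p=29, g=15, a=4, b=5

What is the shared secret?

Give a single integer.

A = 15^4 mod 29  (bits of 4 = 100)
  bit 0 = 1: r = r^2 * 15 mod 29 = 1^2 * 15 = 1*15 = 15
  bit 1 = 0: r = r^2 mod 29 = 15^2 = 22
  bit 2 = 0: r = r^2 mod 29 = 22^2 = 20
  -> A = 20
B = 15^5 mod 29  (bits of 5 = 101)
  bit 0 = 1: r = r^2 * 15 mod 29 = 1^2 * 15 = 1*15 = 15
  bit 1 = 0: r = r^2 mod 29 = 15^2 = 22
  bit 2 = 1: r = r^2 * 15 mod 29 = 22^2 * 15 = 20*15 = 10
  -> B = 10
s = B^a = 10^4 mod 29  (bits of 4 = 100)
  bit 0 = 1: r = r^2 * 10 mod 29 = 1^2 * 10 = 1*10 = 10
  bit 1 = 0: r = r^2 mod 29 = 10^2 = 13
  bit 2 = 0: r = r^2 mod 29 = 13^2 = 24
  -> s = B^a = 24

Answer: 24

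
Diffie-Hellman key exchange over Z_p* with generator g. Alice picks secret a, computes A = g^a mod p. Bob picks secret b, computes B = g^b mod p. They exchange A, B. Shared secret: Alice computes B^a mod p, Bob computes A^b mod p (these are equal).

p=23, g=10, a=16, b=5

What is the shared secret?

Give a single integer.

Answer: 12

Derivation:
A = 10^16 mod 23  (bits of 16 = 10000)
  bit 0 = 1: r = r^2 * 10 mod 23 = 1^2 * 10 = 1*10 = 10
  bit 1 = 0: r = r^2 mod 23 = 10^2 = 8
  bit 2 = 0: r = r^2 mod 23 = 8^2 = 18
  bit 3 = 0: r = r^2 mod 23 = 18^2 = 2
  bit 4 = 0: r = r^2 mod 23 = 2^2 = 4
  -> A = 4
B = 10^5 mod 23  (bits of 5 = 101)
  bit 0 = 1: r = r^2 * 10 mod 23 = 1^2 * 10 = 1*10 = 10
  bit 1 = 0: r = r^2 mod 23 = 10^2 = 8
  bit 2 = 1: r = r^2 * 10 mod 23 = 8^2 * 10 = 18*10 = 19
  -> B = 19
s = B^a = 19^16 mod 23  (bits of 16 = 10000)
  bit 0 = 1: r = r^2 * 19 mod 23 = 1^2 * 19 = 1*19 = 19
  bit 1 = 0: r = r^2 mod 23 = 19^2 = 16
  bit 2 = 0: r = r^2 mod 23 = 16^2 = 3
  bit 3 = 0: r = r^2 mod 23 = 3^2 = 9
  bit 4 = 0: r = r^2 mod 23 = 9^2 = 12
  -> s = B^a = 12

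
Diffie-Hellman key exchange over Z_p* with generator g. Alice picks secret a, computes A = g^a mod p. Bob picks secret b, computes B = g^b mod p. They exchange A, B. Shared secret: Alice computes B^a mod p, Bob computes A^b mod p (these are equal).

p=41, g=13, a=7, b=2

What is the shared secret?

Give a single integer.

Answer: 20

Derivation:
A = 13^7 mod 41  (bits of 7 = 111)
  bit 0 = 1: r = r^2 * 13 mod 41 = 1^2 * 13 = 1*13 = 13
  bit 1 = 1: r = r^2 * 13 mod 41 = 13^2 * 13 = 5*13 = 24
  bit 2 = 1: r = r^2 * 13 mod 41 = 24^2 * 13 = 2*13 = 26
  -> A = 26
B = 13^2 mod 41  (bits of 2 = 10)
  bit 0 = 1: r = r^2 * 13 mod 41 = 1^2 * 13 = 1*13 = 13
  bit 1 = 0: r = r^2 mod 41 = 13^2 = 5
  -> B = 5
s = B^a = 5^7 mod 41  (bits of 7 = 111)
  bit 0 = 1: r = r^2 * 5 mod 41 = 1^2 * 5 = 1*5 = 5
  bit 1 = 1: r = r^2 * 5 mod 41 = 5^2 * 5 = 25*5 = 2
  bit 2 = 1: r = r^2 * 5 mod 41 = 2^2 * 5 = 4*5 = 20
  -> s = B^a = 20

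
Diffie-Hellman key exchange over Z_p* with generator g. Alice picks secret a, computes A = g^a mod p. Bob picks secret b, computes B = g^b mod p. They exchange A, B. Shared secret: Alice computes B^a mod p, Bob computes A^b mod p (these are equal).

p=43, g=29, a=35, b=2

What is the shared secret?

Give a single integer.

A = 29^35 mod 43  (bits of 35 = 100011)
  bit 0 = 1: r = r^2 * 29 mod 43 = 1^2 * 29 = 1*29 = 29
  bit 1 = 0: r = r^2 mod 43 = 29^2 = 24
  bit 2 = 0: r = r^2 mod 43 = 24^2 = 17
  bit 3 = 0: r = r^2 mod 43 = 17^2 = 31
  bit 4 = 1: r = r^2 * 29 mod 43 = 31^2 * 29 = 15*29 = 5
  bit 5 = 1: r = r^2 * 29 mod 43 = 5^2 * 29 = 25*29 = 37
  -> A = 37
B = 29^2 mod 43  (bits of 2 = 10)
  bit 0 = 1: r = r^2 * 29 mod 43 = 1^2 * 29 = 1*29 = 29
  bit 1 = 0: r = r^2 mod 43 = 29^2 = 24
  -> B = 24
s = B^a = 24^35 mod 43  (bits of 35 = 100011)
  bit 0 = 1: r = r^2 * 24 mod 43 = 1^2 * 24 = 1*24 = 24
  bit 1 = 0: r = r^2 mod 43 = 24^2 = 17
  bit 2 = 0: r = r^2 mod 43 = 17^2 = 31
  bit 3 = 0: r = r^2 mod 43 = 31^2 = 15
  bit 4 = 1: r = r^2 * 24 mod 43 = 15^2 * 24 = 10*24 = 25
  bit 5 = 1: r = r^2 * 24 mod 43 = 25^2 * 24 = 23*24 = 36
  -> s = B^a = 36

Answer: 36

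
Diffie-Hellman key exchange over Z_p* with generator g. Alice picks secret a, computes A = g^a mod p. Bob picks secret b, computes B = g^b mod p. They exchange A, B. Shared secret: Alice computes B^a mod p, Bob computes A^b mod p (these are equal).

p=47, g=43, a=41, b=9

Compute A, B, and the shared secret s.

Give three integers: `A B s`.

Answer: 33 22 43

Derivation:
A = 43^41 mod 47  (bits of 41 = 101001)
  bit 0 = 1: r = r^2 * 43 mod 47 = 1^2 * 43 = 1*43 = 43
  bit 1 = 0: r = r^2 mod 47 = 43^2 = 16
  bit 2 = 1: r = r^2 * 43 mod 47 = 16^2 * 43 = 21*43 = 10
  bit 3 = 0: r = r^2 mod 47 = 10^2 = 6
  bit 4 = 0: r = r^2 mod 47 = 6^2 = 36
  bit 5 = 1: r = r^2 * 43 mod 47 = 36^2 * 43 = 27*43 = 33
  -> A = 33
B = 43^9 mod 47  (bits of 9 = 1001)
  bit 0 = 1: r = r^2 * 43 mod 47 = 1^2 * 43 = 1*43 = 43
  bit 1 = 0: r = r^2 mod 47 = 43^2 = 16
  bit 2 = 0: r = r^2 mod 47 = 16^2 = 21
  bit 3 = 1: r = r^2 * 43 mod 47 = 21^2 * 43 = 18*43 = 22
  -> B = 22
s = B^a = 22^41 mod 47  (bits of 41 = 101001)
  bit 0 = 1: r = r^2 * 22 mod 47 = 1^2 * 22 = 1*22 = 22
  bit 1 = 0: r = r^2 mod 47 = 22^2 = 14
  bit 2 = 1: r = r^2 * 22 mod 47 = 14^2 * 22 = 8*22 = 35
  bit 3 = 0: r = r^2 mod 47 = 35^2 = 3
  bit 4 = 0: r = r^2 mod 47 = 3^2 = 9
  bit 5 = 1: r = r^2 * 22 mod 47 = 9^2 * 22 = 34*22 = 43
  -> s = B^a = 43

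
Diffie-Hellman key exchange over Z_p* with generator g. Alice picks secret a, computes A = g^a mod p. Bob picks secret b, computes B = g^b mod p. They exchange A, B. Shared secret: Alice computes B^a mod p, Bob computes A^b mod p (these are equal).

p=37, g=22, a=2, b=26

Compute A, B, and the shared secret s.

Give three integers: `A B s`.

A = 22^2 mod 37  (bits of 2 = 10)
  bit 0 = 1: r = r^2 * 22 mod 37 = 1^2 * 22 = 1*22 = 22
  bit 1 = 0: r = r^2 mod 37 = 22^2 = 3
  -> A = 3
B = 22^26 mod 37  (bits of 26 = 11010)
  bit 0 = 1: r = r^2 * 22 mod 37 = 1^2 * 22 = 1*22 = 22
  bit 1 = 1: r = r^2 * 22 mod 37 = 22^2 * 22 = 3*22 = 29
  bit 2 = 0: r = r^2 mod 37 = 29^2 = 27
  bit 3 = 1: r = r^2 * 22 mod 37 = 27^2 * 22 = 26*22 = 17
  bit 4 = 0: r = r^2 mod 37 = 17^2 = 30
  -> B = 30
s = B^a = 30^2 mod 37  (bits of 2 = 10)
  bit 0 = 1: r = r^2 * 30 mod 37 = 1^2 * 30 = 1*30 = 30
  bit 1 = 0: r = r^2 mod 37 = 30^2 = 12
  -> s = B^a = 12

Answer: 3 30 12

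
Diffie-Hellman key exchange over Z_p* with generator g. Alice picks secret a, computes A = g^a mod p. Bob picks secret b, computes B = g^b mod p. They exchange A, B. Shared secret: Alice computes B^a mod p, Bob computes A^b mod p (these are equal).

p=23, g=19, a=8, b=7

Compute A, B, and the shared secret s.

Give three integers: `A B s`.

A = 19^8 mod 23  (bits of 8 = 1000)
  bit 0 = 1: r = r^2 * 19 mod 23 = 1^2 * 19 = 1*19 = 19
  bit 1 = 0: r = r^2 mod 23 = 19^2 = 16
  bit 2 = 0: r = r^2 mod 23 = 16^2 = 3
  bit 3 = 0: r = r^2 mod 23 = 3^2 = 9
  -> A = 9
B = 19^7 mod 23  (bits of 7 = 111)
  bit 0 = 1: r = r^2 * 19 mod 23 = 1^2 * 19 = 1*19 = 19
  bit 1 = 1: r = r^2 * 19 mod 23 = 19^2 * 19 = 16*19 = 5
  bit 2 = 1: r = r^2 * 19 mod 23 = 5^2 * 19 = 2*19 = 15
  -> B = 15
s = B^a = 15^8 mod 23  (bits of 8 = 1000)
  bit 0 = 1: r = r^2 * 15 mod 23 = 1^2 * 15 = 1*15 = 15
  bit 1 = 0: r = r^2 mod 23 = 15^2 = 18
  bit 2 = 0: r = r^2 mod 23 = 18^2 = 2
  bit 3 = 0: r = r^2 mod 23 = 2^2 = 4
  -> s = B^a = 4

Answer: 9 15 4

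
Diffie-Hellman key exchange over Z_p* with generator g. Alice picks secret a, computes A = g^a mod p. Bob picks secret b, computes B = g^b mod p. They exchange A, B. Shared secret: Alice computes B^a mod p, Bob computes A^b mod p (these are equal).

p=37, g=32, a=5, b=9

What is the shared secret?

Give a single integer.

A = 32^5 mod 37  (bits of 5 = 101)
  bit 0 = 1: r = r^2 * 32 mod 37 = 1^2 * 32 = 1*32 = 32
  bit 1 = 0: r = r^2 mod 37 = 32^2 = 25
  bit 2 = 1: r = r^2 * 32 mod 37 = 25^2 * 32 = 33*32 = 20
  -> A = 20
B = 32^9 mod 37  (bits of 9 = 1001)
  bit 0 = 1: r = r^2 * 32 mod 37 = 1^2 * 32 = 1*32 = 32
  bit 1 = 0: r = r^2 mod 37 = 32^2 = 25
  bit 2 = 0: r = r^2 mod 37 = 25^2 = 33
  bit 3 = 1: r = r^2 * 32 mod 37 = 33^2 * 32 = 16*32 = 31
  -> B = 31
s = B^a = 31^5 mod 37  (bits of 5 = 101)
  bit 0 = 1: r = r^2 * 31 mod 37 = 1^2 * 31 = 1*31 = 31
  bit 1 = 0: r = r^2 mod 37 = 31^2 = 36
  bit 2 = 1: r = r^2 * 31 mod 37 = 36^2 * 31 = 1*31 = 31
  -> s = B^a = 31

Answer: 31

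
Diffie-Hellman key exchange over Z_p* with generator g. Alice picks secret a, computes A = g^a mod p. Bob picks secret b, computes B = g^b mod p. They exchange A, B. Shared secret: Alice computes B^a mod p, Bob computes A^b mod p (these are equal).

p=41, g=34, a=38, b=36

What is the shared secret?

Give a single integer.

Answer: 37

Derivation:
A = 34^38 mod 41  (bits of 38 = 100110)
  bit 0 = 1: r = r^2 * 34 mod 41 = 1^2 * 34 = 1*34 = 34
  bit 1 = 0: r = r^2 mod 41 = 34^2 = 8
  bit 2 = 0: r = r^2 mod 41 = 8^2 = 23
  bit 3 = 1: r = r^2 * 34 mod 41 = 23^2 * 34 = 37*34 = 28
  bit 4 = 1: r = r^2 * 34 mod 41 = 28^2 * 34 = 5*34 = 6
  bit 5 = 0: r = r^2 mod 41 = 6^2 = 36
  -> A = 36
B = 34^36 mod 41  (bits of 36 = 100100)
  bit 0 = 1: r = r^2 * 34 mod 41 = 1^2 * 34 = 1*34 = 34
  bit 1 = 0: r = r^2 mod 41 = 34^2 = 8
  bit 2 = 0: r = r^2 mod 41 = 8^2 = 23
  bit 3 = 1: r = r^2 * 34 mod 41 = 23^2 * 34 = 37*34 = 28
  bit 4 = 0: r = r^2 mod 41 = 28^2 = 5
  bit 5 = 0: r = r^2 mod 41 = 5^2 = 25
  -> B = 25
s = B^a = 25^38 mod 41  (bits of 38 = 100110)
  bit 0 = 1: r = r^2 * 25 mod 41 = 1^2 * 25 = 1*25 = 25
  bit 1 = 0: r = r^2 mod 41 = 25^2 = 10
  bit 2 = 0: r = r^2 mod 41 = 10^2 = 18
  bit 3 = 1: r = r^2 * 25 mod 41 = 18^2 * 25 = 37*25 = 23
  bit 4 = 1: r = r^2 * 25 mod 41 = 23^2 * 25 = 37*25 = 23
  bit 5 = 0: r = r^2 mod 41 = 23^2 = 37
  -> s = B^a = 37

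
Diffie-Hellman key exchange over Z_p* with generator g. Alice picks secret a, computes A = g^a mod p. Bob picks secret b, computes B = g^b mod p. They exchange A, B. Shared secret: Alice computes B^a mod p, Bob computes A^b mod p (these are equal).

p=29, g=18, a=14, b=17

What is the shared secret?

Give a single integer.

A = 18^14 mod 29  (bits of 14 = 1110)
  bit 0 = 1: r = r^2 * 18 mod 29 = 1^2 * 18 = 1*18 = 18
  bit 1 = 1: r = r^2 * 18 mod 29 = 18^2 * 18 = 5*18 = 3
  bit 2 = 1: r = r^2 * 18 mod 29 = 3^2 * 18 = 9*18 = 17
  bit 3 = 0: r = r^2 mod 29 = 17^2 = 28
  -> A = 28
B = 18^17 mod 29  (bits of 17 = 10001)
  bit 0 = 1: r = r^2 * 18 mod 29 = 1^2 * 18 = 1*18 = 18
  bit 1 = 0: r = r^2 mod 29 = 18^2 = 5
  bit 2 = 0: r = r^2 mod 29 = 5^2 = 25
  bit 3 = 0: r = r^2 mod 29 = 25^2 = 16
  bit 4 = 1: r = r^2 * 18 mod 29 = 16^2 * 18 = 24*18 = 26
  -> B = 26
s = B^a = 26^14 mod 29  (bits of 14 = 1110)
  bit 0 = 1: r = r^2 * 26 mod 29 = 1^2 * 26 = 1*26 = 26
  bit 1 = 1: r = r^2 * 26 mod 29 = 26^2 * 26 = 9*26 = 2
  bit 2 = 1: r = r^2 * 26 mod 29 = 2^2 * 26 = 4*26 = 17
  bit 3 = 0: r = r^2 mod 29 = 17^2 = 28
  -> s = B^a = 28

Answer: 28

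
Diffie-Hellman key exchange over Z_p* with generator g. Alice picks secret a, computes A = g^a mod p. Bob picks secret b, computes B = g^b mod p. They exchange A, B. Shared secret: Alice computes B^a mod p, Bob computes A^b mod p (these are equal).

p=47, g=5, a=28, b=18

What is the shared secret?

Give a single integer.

A = 5^28 mod 47  (bits of 28 = 11100)
  bit 0 = 1: r = r^2 * 5 mod 47 = 1^2 * 5 = 1*5 = 5
  bit 1 = 1: r = r^2 * 5 mod 47 = 5^2 * 5 = 25*5 = 31
  bit 2 = 1: r = r^2 * 5 mod 47 = 31^2 * 5 = 21*5 = 11
  bit 3 = 0: r = r^2 mod 47 = 11^2 = 27
  bit 4 = 0: r = r^2 mod 47 = 27^2 = 24
  -> A = 24
B = 5^18 mod 47  (bits of 18 = 10010)
  bit 0 = 1: r = r^2 * 5 mod 47 = 1^2 * 5 = 1*5 = 5
  bit 1 = 0: r = r^2 mod 47 = 5^2 = 25
  bit 2 = 0: r = r^2 mod 47 = 25^2 = 14
  bit 3 = 1: r = r^2 * 5 mod 47 = 14^2 * 5 = 8*5 = 40
  bit 4 = 0: r = r^2 mod 47 = 40^2 = 2
  -> B = 2
s = B^a = 2^28 mod 47  (bits of 28 = 11100)
  bit 0 = 1: r = r^2 * 2 mod 47 = 1^2 * 2 = 1*2 = 2
  bit 1 = 1: r = r^2 * 2 mod 47 = 2^2 * 2 = 4*2 = 8
  bit 2 = 1: r = r^2 * 2 mod 47 = 8^2 * 2 = 17*2 = 34
  bit 3 = 0: r = r^2 mod 47 = 34^2 = 28
  bit 4 = 0: r = r^2 mod 47 = 28^2 = 32
  -> s = B^a = 32

Answer: 32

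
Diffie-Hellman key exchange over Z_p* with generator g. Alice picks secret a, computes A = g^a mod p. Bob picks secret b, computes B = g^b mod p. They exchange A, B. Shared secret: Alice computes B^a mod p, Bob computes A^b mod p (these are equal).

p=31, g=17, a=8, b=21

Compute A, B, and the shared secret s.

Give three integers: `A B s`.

A = 17^8 mod 31  (bits of 8 = 1000)
  bit 0 = 1: r = r^2 * 17 mod 31 = 1^2 * 17 = 1*17 = 17
  bit 1 = 0: r = r^2 mod 31 = 17^2 = 10
  bit 2 = 0: r = r^2 mod 31 = 10^2 = 7
  bit 3 = 0: r = r^2 mod 31 = 7^2 = 18
  -> A = 18
B = 17^21 mod 31  (bits of 21 = 10101)
  bit 0 = 1: r = r^2 * 17 mod 31 = 1^2 * 17 = 1*17 = 17
  bit 1 = 0: r = r^2 mod 31 = 17^2 = 10
  bit 2 = 1: r = r^2 * 17 mod 31 = 10^2 * 17 = 7*17 = 26
  bit 3 = 0: r = r^2 mod 31 = 26^2 = 25
  bit 4 = 1: r = r^2 * 17 mod 31 = 25^2 * 17 = 5*17 = 23
  -> B = 23
s = B^a = 23^8 mod 31  (bits of 8 = 1000)
  bit 0 = 1: r = r^2 * 23 mod 31 = 1^2 * 23 = 1*23 = 23
  bit 1 = 0: r = r^2 mod 31 = 23^2 = 2
  bit 2 = 0: r = r^2 mod 31 = 2^2 = 4
  bit 3 = 0: r = r^2 mod 31 = 4^2 = 16
  -> s = B^a = 16

Answer: 18 23 16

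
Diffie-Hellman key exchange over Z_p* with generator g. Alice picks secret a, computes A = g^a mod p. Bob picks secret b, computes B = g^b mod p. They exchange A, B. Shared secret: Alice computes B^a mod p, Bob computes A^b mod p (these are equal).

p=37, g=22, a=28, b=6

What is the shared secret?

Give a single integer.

A = 22^28 mod 37  (bits of 28 = 11100)
  bit 0 = 1: r = r^2 * 22 mod 37 = 1^2 * 22 = 1*22 = 22
  bit 1 = 1: r = r^2 * 22 mod 37 = 22^2 * 22 = 3*22 = 29
  bit 2 = 1: r = r^2 * 22 mod 37 = 29^2 * 22 = 27*22 = 2
  bit 3 = 0: r = r^2 mod 37 = 2^2 = 4
  bit 4 = 0: r = r^2 mod 37 = 4^2 = 16
  -> A = 16
B = 22^6 mod 37  (bits of 6 = 110)
  bit 0 = 1: r = r^2 * 22 mod 37 = 1^2 * 22 = 1*22 = 22
  bit 1 = 1: r = r^2 * 22 mod 37 = 22^2 * 22 = 3*22 = 29
  bit 2 = 0: r = r^2 mod 37 = 29^2 = 27
  -> B = 27
s = B^a = 27^28 mod 37  (bits of 28 = 11100)
  bit 0 = 1: r = r^2 * 27 mod 37 = 1^2 * 27 = 1*27 = 27
  bit 1 = 1: r = r^2 * 27 mod 37 = 27^2 * 27 = 26*27 = 36
  bit 2 = 1: r = r^2 * 27 mod 37 = 36^2 * 27 = 1*27 = 27
  bit 3 = 0: r = r^2 mod 37 = 27^2 = 26
  bit 4 = 0: r = r^2 mod 37 = 26^2 = 10
  -> s = B^a = 10

Answer: 10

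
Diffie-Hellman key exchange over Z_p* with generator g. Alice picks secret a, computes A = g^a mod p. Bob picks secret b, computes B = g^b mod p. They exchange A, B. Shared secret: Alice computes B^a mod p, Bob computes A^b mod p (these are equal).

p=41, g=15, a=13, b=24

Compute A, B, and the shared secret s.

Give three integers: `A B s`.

A = 15^13 mod 41  (bits of 13 = 1101)
  bit 0 = 1: r = r^2 * 15 mod 41 = 1^2 * 15 = 1*15 = 15
  bit 1 = 1: r = r^2 * 15 mod 41 = 15^2 * 15 = 20*15 = 13
  bit 2 = 0: r = r^2 mod 41 = 13^2 = 5
  bit 3 = 1: r = r^2 * 15 mod 41 = 5^2 * 15 = 25*15 = 6
  -> A = 6
B = 15^24 mod 41  (bits of 24 = 11000)
  bit 0 = 1: r = r^2 * 15 mod 41 = 1^2 * 15 = 1*15 = 15
  bit 1 = 1: r = r^2 * 15 mod 41 = 15^2 * 15 = 20*15 = 13
  bit 2 = 0: r = r^2 mod 41 = 13^2 = 5
  bit 3 = 0: r = r^2 mod 41 = 5^2 = 25
  bit 4 = 0: r = r^2 mod 41 = 25^2 = 10
  -> B = 10
s = B^a = 10^13 mod 41  (bits of 13 = 1101)
  bit 0 = 1: r = r^2 * 10 mod 41 = 1^2 * 10 = 1*10 = 10
  bit 1 = 1: r = r^2 * 10 mod 41 = 10^2 * 10 = 18*10 = 16
  bit 2 = 0: r = r^2 mod 41 = 16^2 = 10
  bit 3 = 1: r = r^2 * 10 mod 41 = 10^2 * 10 = 18*10 = 16
  -> s = B^a = 16

Answer: 6 10 16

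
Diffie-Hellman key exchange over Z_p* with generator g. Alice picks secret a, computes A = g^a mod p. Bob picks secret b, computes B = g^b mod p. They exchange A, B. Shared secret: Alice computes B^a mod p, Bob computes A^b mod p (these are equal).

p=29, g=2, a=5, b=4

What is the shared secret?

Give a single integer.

A = 2^5 mod 29  (bits of 5 = 101)
  bit 0 = 1: r = r^2 * 2 mod 29 = 1^2 * 2 = 1*2 = 2
  bit 1 = 0: r = r^2 mod 29 = 2^2 = 4
  bit 2 = 1: r = r^2 * 2 mod 29 = 4^2 * 2 = 16*2 = 3
  -> A = 3
B = 2^4 mod 29  (bits of 4 = 100)
  bit 0 = 1: r = r^2 * 2 mod 29 = 1^2 * 2 = 1*2 = 2
  bit 1 = 0: r = r^2 mod 29 = 2^2 = 4
  bit 2 = 0: r = r^2 mod 29 = 4^2 = 16
  -> B = 16
s = B^a = 16^5 mod 29  (bits of 5 = 101)
  bit 0 = 1: r = r^2 * 16 mod 29 = 1^2 * 16 = 1*16 = 16
  bit 1 = 0: r = r^2 mod 29 = 16^2 = 24
  bit 2 = 1: r = r^2 * 16 mod 29 = 24^2 * 16 = 25*16 = 23
  -> s = B^a = 23

Answer: 23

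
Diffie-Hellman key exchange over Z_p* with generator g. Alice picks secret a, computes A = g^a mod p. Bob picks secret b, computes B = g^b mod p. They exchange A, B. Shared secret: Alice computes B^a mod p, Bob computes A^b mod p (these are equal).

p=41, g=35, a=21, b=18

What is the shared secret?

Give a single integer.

A = 35^21 mod 41  (bits of 21 = 10101)
  bit 0 = 1: r = r^2 * 35 mod 41 = 1^2 * 35 = 1*35 = 35
  bit 1 = 0: r = r^2 mod 41 = 35^2 = 36
  bit 2 = 1: r = r^2 * 35 mod 41 = 36^2 * 35 = 25*35 = 14
  bit 3 = 0: r = r^2 mod 41 = 14^2 = 32
  bit 4 = 1: r = r^2 * 35 mod 41 = 32^2 * 35 = 40*35 = 6
  -> A = 6
B = 35^18 mod 41  (bits of 18 = 10010)
  bit 0 = 1: r = r^2 * 35 mod 41 = 1^2 * 35 = 1*35 = 35
  bit 1 = 0: r = r^2 mod 41 = 35^2 = 36
  bit 2 = 0: r = r^2 mod 41 = 36^2 = 25
  bit 3 = 1: r = r^2 * 35 mod 41 = 25^2 * 35 = 10*35 = 22
  bit 4 = 0: r = r^2 mod 41 = 22^2 = 33
  -> B = 33
s = B^a = 33^21 mod 41  (bits of 21 = 10101)
  bit 0 = 1: r = r^2 * 33 mod 41 = 1^2 * 33 = 1*33 = 33
  bit 1 = 0: r = r^2 mod 41 = 33^2 = 23
  bit 2 = 1: r = r^2 * 33 mod 41 = 23^2 * 33 = 37*33 = 32
  bit 3 = 0: r = r^2 mod 41 = 32^2 = 40
  bit 4 = 1: r = r^2 * 33 mod 41 = 40^2 * 33 = 1*33 = 33
  -> s = B^a = 33

Answer: 33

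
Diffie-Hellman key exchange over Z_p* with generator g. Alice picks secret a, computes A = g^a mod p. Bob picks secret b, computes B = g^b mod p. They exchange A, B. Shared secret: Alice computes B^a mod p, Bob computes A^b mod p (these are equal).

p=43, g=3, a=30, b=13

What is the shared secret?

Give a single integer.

Answer: 4

Derivation:
A = 3^30 mod 43  (bits of 30 = 11110)
  bit 0 = 1: r = r^2 * 3 mod 43 = 1^2 * 3 = 1*3 = 3
  bit 1 = 1: r = r^2 * 3 mod 43 = 3^2 * 3 = 9*3 = 27
  bit 2 = 1: r = r^2 * 3 mod 43 = 27^2 * 3 = 41*3 = 37
  bit 3 = 1: r = r^2 * 3 mod 43 = 37^2 * 3 = 36*3 = 22
  bit 4 = 0: r = r^2 mod 43 = 22^2 = 11
  -> A = 11
B = 3^13 mod 43  (bits of 13 = 1101)
  bit 0 = 1: r = r^2 * 3 mod 43 = 1^2 * 3 = 1*3 = 3
  bit 1 = 1: r = r^2 * 3 mod 43 = 3^2 * 3 = 9*3 = 27
  bit 2 = 0: r = r^2 mod 43 = 27^2 = 41
  bit 3 = 1: r = r^2 * 3 mod 43 = 41^2 * 3 = 4*3 = 12
  -> B = 12
s = B^a = 12^30 mod 43  (bits of 30 = 11110)
  bit 0 = 1: r = r^2 * 12 mod 43 = 1^2 * 12 = 1*12 = 12
  bit 1 = 1: r = r^2 * 12 mod 43 = 12^2 * 12 = 15*12 = 8
  bit 2 = 1: r = r^2 * 12 mod 43 = 8^2 * 12 = 21*12 = 37
  bit 3 = 1: r = r^2 * 12 mod 43 = 37^2 * 12 = 36*12 = 2
  bit 4 = 0: r = r^2 mod 43 = 2^2 = 4
  -> s = B^a = 4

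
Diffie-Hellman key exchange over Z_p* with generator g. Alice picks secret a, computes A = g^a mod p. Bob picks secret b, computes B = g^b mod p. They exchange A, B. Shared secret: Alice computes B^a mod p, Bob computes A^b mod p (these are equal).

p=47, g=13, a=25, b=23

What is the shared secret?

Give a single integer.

Answer: 46

Derivation:
A = 13^25 mod 47  (bits of 25 = 11001)
  bit 0 = 1: r = r^2 * 13 mod 47 = 1^2 * 13 = 1*13 = 13
  bit 1 = 1: r = r^2 * 13 mod 47 = 13^2 * 13 = 28*13 = 35
  bit 2 = 0: r = r^2 mod 47 = 35^2 = 3
  bit 3 = 0: r = r^2 mod 47 = 3^2 = 9
  bit 4 = 1: r = r^2 * 13 mod 47 = 9^2 * 13 = 34*13 = 19
  -> A = 19
B = 13^23 mod 47  (bits of 23 = 10111)
  bit 0 = 1: r = r^2 * 13 mod 47 = 1^2 * 13 = 1*13 = 13
  bit 1 = 0: r = r^2 mod 47 = 13^2 = 28
  bit 2 = 1: r = r^2 * 13 mod 47 = 28^2 * 13 = 32*13 = 40
  bit 3 = 1: r = r^2 * 13 mod 47 = 40^2 * 13 = 2*13 = 26
  bit 4 = 1: r = r^2 * 13 mod 47 = 26^2 * 13 = 18*13 = 46
  -> B = 46
s = B^a = 46^25 mod 47  (bits of 25 = 11001)
  bit 0 = 1: r = r^2 * 46 mod 47 = 1^2 * 46 = 1*46 = 46
  bit 1 = 1: r = r^2 * 46 mod 47 = 46^2 * 46 = 1*46 = 46
  bit 2 = 0: r = r^2 mod 47 = 46^2 = 1
  bit 3 = 0: r = r^2 mod 47 = 1^2 = 1
  bit 4 = 1: r = r^2 * 46 mod 47 = 1^2 * 46 = 1*46 = 46
  -> s = B^a = 46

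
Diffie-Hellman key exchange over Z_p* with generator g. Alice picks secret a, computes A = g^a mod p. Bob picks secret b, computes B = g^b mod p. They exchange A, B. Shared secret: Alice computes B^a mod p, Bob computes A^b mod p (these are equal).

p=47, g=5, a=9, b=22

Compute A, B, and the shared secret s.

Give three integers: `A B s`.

Answer: 40 28 27

Derivation:
A = 5^9 mod 47  (bits of 9 = 1001)
  bit 0 = 1: r = r^2 * 5 mod 47 = 1^2 * 5 = 1*5 = 5
  bit 1 = 0: r = r^2 mod 47 = 5^2 = 25
  bit 2 = 0: r = r^2 mod 47 = 25^2 = 14
  bit 3 = 1: r = r^2 * 5 mod 47 = 14^2 * 5 = 8*5 = 40
  -> A = 40
B = 5^22 mod 47  (bits of 22 = 10110)
  bit 0 = 1: r = r^2 * 5 mod 47 = 1^2 * 5 = 1*5 = 5
  bit 1 = 0: r = r^2 mod 47 = 5^2 = 25
  bit 2 = 1: r = r^2 * 5 mod 47 = 25^2 * 5 = 14*5 = 23
  bit 3 = 1: r = r^2 * 5 mod 47 = 23^2 * 5 = 12*5 = 13
  bit 4 = 0: r = r^2 mod 47 = 13^2 = 28
  -> B = 28
s = B^a = 28^9 mod 47  (bits of 9 = 1001)
  bit 0 = 1: r = r^2 * 28 mod 47 = 1^2 * 28 = 1*28 = 28
  bit 1 = 0: r = r^2 mod 47 = 28^2 = 32
  bit 2 = 0: r = r^2 mod 47 = 32^2 = 37
  bit 3 = 1: r = r^2 * 28 mod 47 = 37^2 * 28 = 6*28 = 27
  -> s = B^a = 27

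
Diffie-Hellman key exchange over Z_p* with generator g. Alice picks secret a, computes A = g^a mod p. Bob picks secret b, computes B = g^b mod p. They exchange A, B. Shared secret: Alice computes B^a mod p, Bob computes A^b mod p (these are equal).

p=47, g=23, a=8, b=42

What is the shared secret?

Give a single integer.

A = 23^8 mod 47  (bits of 8 = 1000)
  bit 0 = 1: r = r^2 * 23 mod 47 = 1^2 * 23 = 1*23 = 23
  bit 1 = 0: r = r^2 mod 47 = 23^2 = 12
  bit 2 = 0: r = r^2 mod 47 = 12^2 = 3
  bit 3 = 0: r = r^2 mod 47 = 3^2 = 9
  -> A = 9
B = 23^42 mod 47  (bits of 42 = 101010)
  bit 0 = 1: r = r^2 * 23 mod 47 = 1^2 * 23 = 1*23 = 23
  bit 1 = 0: r = r^2 mod 47 = 23^2 = 12
  bit 2 = 1: r = r^2 * 23 mod 47 = 12^2 * 23 = 3*23 = 22
  bit 3 = 0: r = r^2 mod 47 = 22^2 = 14
  bit 4 = 1: r = r^2 * 23 mod 47 = 14^2 * 23 = 8*23 = 43
  bit 5 = 0: r = r^2 mod 47 = 43^2 = 16
  -> B = 16
s = B^a = 16^8 mod 47  (bits of 8 = 1000)
  bit 0 = 1: r = r^2 * 16 mod 47 = 1^2 * 16 = 1*16 = 16
  bit 1 = 0: r = r^2 mod 47 = 16^2 = 21
  bit 2 = 0: r = r^2 mod 47 = 21^2 = 18
  bit 3 = 0: r = r^2 mod 47 = 18^2 = 42
  -> s = B^a = 42

Answer: 42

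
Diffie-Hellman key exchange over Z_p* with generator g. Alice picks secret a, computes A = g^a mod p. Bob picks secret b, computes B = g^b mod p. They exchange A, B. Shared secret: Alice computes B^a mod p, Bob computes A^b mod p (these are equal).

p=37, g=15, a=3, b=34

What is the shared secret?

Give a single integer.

A = 15^3 mod 37  (bits of 3 = 11)
  bit 0 = 1: r = r^2 * 15 mod 37 = 1^2 * 15 = 1*15 = 15
  bit 1 = 1: r = r^2 * 15 mod 37 = 15^2 * 15 = 3*15 = 8
  -> A = 8
B = 15^34 mod 37  (bits of 34 = 100010)
  bit 0 = 1: r = r^2 * 15 mod 37 = 1^2 * 15 = 1*15 = 15
  bit 1 = 0: r = r^2 mod 37 = 15^2 = 3
  bit 2 = 0: r = r^2 mod 37 = 3^2 = 9
  bit 3 = 0: r = r^2 mod 37 = 9^2 = 7
  bit 4 = 1: r = r^2 * 15 mod 37 = 7^2 * 15 = 12*15 = 32
  bit 5 = 0: r = r^2 mod 37 = 32^2 = 25
  -> B = 25
s = B^a = 25^3 mod 37  (bits of 3 = 11)
  bit 0 = 1: r = r^2 * 25 mod 37 = 1^2 * 25 = 1*25 = 25
  bit 1 = 1: r = r^2 * 25 mod 37 = 25^2 * 25 = 33*25 = 11
  -> s = B^a = 11

Answer: 11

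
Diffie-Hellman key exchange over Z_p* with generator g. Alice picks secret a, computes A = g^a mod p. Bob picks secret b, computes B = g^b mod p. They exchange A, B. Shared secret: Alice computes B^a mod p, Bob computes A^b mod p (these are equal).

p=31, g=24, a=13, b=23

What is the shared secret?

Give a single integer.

A = 24^13 mod 31  (bits of 13 = 1101)
  bit 0 = 1: r = r^2 * 24 mod 31 = 1^2 * 24 = 1*24 = 24
  bit 1 = 1: r = r^2 * 24 mod 31 = 24^2 * 24 = 18*24 = 29
  bit 2 = 0: r = r^2 mod 31 = 29^2 = 4
  bit 3 = 1: r = r^2 * 24 mod 31 = 4^2 * 24 = 16*24 = 12
  -> A = 12
B = 24^23 mod 31  (bits of 23 = 10111)
  bit 0 = 1: r = r^2 * 24 mod 31 = 1^2 * 24 = 1*24 = 24
  bit 1 = 0: r = r^2 mod 31 = 24^2 = 18
  bit 2 = 1: r = r^2 * 24 mod 31 = 18^2 * 24 = 14*24 = 26
  bit 3 = 1: r = r^2 * 24 mod 31 = 26^2 * 24 = 25*24 = 11
  bit 4 = 1: r = r^2 * 24 mod 31 = 11^2 * 24 = 28*24 = 21
  -> B = 21
s = B^a = 21^13 mod 31  (bits of 13 = 1101)
  bit 0 = 1: r = r^2 * 21 mod 31 = 1^2 * 21 = 1*21 = 21
  bit 1 = 1: r = r^2 * 21 mod 31 = 21^2 * 21 = 7*21 = 23
  bit 2 = 0: r = r^2 mod 31 = 23^2 = 2
  bit 3 = 1: r = r^2 * 21 mod 31 = 2^2 * 21 = 4*21 = 22
  -> s = B^a = 22

Answer: 22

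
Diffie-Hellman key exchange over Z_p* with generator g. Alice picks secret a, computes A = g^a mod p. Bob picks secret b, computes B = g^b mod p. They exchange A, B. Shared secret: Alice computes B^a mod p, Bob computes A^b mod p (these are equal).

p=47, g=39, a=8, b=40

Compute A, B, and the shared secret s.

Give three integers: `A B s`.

A = 39^8 mod 47  (bits of 8 = 1000)
  bit 0 = 1: r = r^2 * 39 mod 47 = 1^2 * 39 = 1*39 = 39
  bit 1 = 0: r = r^2 mod 47 = 39^2 = 17
  bit 2 = 0: r = r^2 mod 47 = 17^2 = 7
  bit 3 = 0: r = r^2 mod 47 = 7^2 = 2
  -> A = 2
B = 39^40 mod 47  (bits of 40 = 101000)
  bit 0 = 1: r = r^2 * 39 mod 47 = 1^2 * 39 = 1*39 = 39
  bit 1 = 0: r = r^2 mod 47 = 39^2 = 17
  bit 2 = 1: r = r^2 * 39 mod 47 = 17^2 * 39 = 7*39 = 38
  bit 3 = 0: r = r^2 mod 47 = 38^2 = 34
  bit 4 = 0: r = r^2 mod 47 = 34^2 = 28
  bit 5 = 0: r = r^2 mod 47 = 28^2 = 32
  -> B = 32
s = B^a = 32^8 mod 47  (bits of 8 = 1000)
  bit 0 = 1: r = r^2 * 32 mod 47 = 1^2 * 32 = 1*32 = 32
  bit 1 = 0: r = r^2 mod 47 = 32^2 = 37
  bit 2 = 0: r = r^2 mod 47 = 37^2 = 6
  bit 3 = 0: r = r^2 mod 47 = 6^2 = 36
  -> s = B^a = 36

Answer: 2 32 36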